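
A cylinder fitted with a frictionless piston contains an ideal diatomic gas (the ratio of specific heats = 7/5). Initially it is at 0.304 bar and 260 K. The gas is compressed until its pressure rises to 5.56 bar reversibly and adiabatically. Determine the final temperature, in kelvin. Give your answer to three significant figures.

Along an adiabat T P^((1−γ)/γ) is constant, so T₂ = T₁ (P₂/P₁)^((γ−1)/γ).
T₂ = 260 × (5.56/0.304)^(2/7) = 596.5 K.

T₂ ≈ 596 K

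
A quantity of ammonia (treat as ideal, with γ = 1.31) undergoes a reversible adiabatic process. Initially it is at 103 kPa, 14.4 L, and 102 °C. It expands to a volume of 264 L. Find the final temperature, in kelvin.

T₂ ≈ 152 K

For a reversible adiabat TV^(γ−1) is constant, so T₂ = T₁ (V₁/V₂)^(γ−1).
T₁ = 102 °C = 375.1 K.
T₂ = 375.1 × (14.4/264)^(0.31) = 152.3 K.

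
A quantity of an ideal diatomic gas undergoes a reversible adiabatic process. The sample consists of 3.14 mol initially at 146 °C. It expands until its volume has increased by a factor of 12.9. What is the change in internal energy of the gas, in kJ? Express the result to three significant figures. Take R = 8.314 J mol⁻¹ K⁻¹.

Adiabatic: T₁V₁^(γ−1) = T₂V₂^(γ−1) ⇒ T₂ = T₁ (V₁/V₂)^(γ−1).
γ = 7/5 for a diatomic ideal gas, so γ−1 = 2/5.
T₁ = 146 °C = 419.1 K.
T₂ = 419.1 × (1/12.9)^(2/5) = 150.7 K.
Q = 0, so ΔU = W_on_gas = nCᵥΔT with Cᵥ = R/(γ−1) = 20.79 J/(mol·K).
ΔU = 3.14 × 20.79 × (150.7 − 419.1) = -17520 J.

ΔU ≈ -17.5 kJ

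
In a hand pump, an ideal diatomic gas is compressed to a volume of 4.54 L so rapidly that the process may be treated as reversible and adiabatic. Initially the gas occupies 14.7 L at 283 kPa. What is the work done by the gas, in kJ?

γ = 7/5 for a diatomic ideal gas.
P₂ = P₁(V₁/V₂)^γ = 283×(14.7/4.54)^(7/5) = 1466 kPa.
For a reversible adiabat, W_by_gas = (P₁V₁ − P₂V₂)/(γ−1).
W_by = (283000×0.0147 − 1.466×10^6×0.00454) / (2/5) = -6240 J.

W ≈ -6.24 kJ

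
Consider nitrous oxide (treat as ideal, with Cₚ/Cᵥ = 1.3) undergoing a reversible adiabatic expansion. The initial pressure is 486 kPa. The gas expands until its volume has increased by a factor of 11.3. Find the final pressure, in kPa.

P₂ ≈ 20.8 kPa

Adiabatic: P₁V₁^γ = P₂V₂^γ ⇒ P₂ = P₁ (V₁/V₂)^γ.
P₂ = 486 × (1/11.3)^(1.3) = 20.78 kPa.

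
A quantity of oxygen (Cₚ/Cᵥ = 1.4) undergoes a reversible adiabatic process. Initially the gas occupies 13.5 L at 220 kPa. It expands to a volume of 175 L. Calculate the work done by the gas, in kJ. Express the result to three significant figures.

W ≈ 4.76 kJ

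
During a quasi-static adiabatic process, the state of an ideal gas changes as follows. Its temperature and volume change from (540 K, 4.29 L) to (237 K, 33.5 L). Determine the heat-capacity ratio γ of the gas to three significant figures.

TV^(γ−1) = const ⇒ γ − 1 = ln(T₂/T₁) / ln(V₁/V₂).
γ = 1 + ln(237/540) / ln(4.29/33.5) = 1.401.

γ ≈ 1.40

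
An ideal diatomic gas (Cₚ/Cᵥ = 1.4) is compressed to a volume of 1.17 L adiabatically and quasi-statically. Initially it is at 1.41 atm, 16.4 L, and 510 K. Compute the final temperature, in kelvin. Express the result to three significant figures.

Adiabatic: T₁V₁^(γ−1) = T₂V₂^(γ−1) ⇒ T₂ = T₁ (V₁/V₂)^(γ−1).
T₂ = 510 × (16.4/1.17)^(0.4) = 1466 K.

T₂ ≈ 1470 K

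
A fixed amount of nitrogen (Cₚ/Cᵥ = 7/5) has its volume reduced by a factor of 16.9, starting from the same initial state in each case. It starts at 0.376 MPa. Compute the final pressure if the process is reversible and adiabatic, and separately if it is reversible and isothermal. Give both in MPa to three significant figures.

adiabatic: 19.7 MPa; isothermal: 6.35 MPa

Isothermal: P₂ = P₁(V₁/V₂) = 0.376×16.9 = 6.354 MPa.
Adiabatic: P₂ = P₁(V₁/V₂)^γ = 0.376×16.9^(7/5) = 19.69 MPa.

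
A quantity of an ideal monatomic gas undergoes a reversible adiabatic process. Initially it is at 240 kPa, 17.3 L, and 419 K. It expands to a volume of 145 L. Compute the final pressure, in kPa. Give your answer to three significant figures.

Since PV^γ is constant along a reversible adiabat, P₂ = P₁ (V₁/V₂)^γ.
γ = 5/3 for a monatomic ideal gas.
P₂ = 240 × (17.3/145)^(5/3) = 6.94 kPa.

P₂ ≈ 6.94 kPa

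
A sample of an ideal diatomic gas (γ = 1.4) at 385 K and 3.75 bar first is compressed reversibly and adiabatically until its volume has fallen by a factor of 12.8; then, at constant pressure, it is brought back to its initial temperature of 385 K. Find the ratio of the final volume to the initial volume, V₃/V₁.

Adiabatic step: V₂/V₁ = 0.07812; T₂ = T₁·12.8^(0.4) = 1067 K.
Isobaric step: V₃/V₂ = T₃/T₂ = 385/1067.
V₃/V₁ = (V₂/V₁)(V₃/V₂) = 0.07812 × (385/1067) = 0.02818.

V₃/V₁ ≈ 0.0282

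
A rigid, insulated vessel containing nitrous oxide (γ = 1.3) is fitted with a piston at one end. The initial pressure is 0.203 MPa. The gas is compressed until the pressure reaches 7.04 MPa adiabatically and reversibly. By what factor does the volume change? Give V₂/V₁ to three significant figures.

From PV^γ = const, V₂/V₁ = (P₁/P₂)^(1/γ).
V₂/V₁ = (0.203/7.04)^(0.769) = 0.06536.

V₂/V₁ ≈ 0.0654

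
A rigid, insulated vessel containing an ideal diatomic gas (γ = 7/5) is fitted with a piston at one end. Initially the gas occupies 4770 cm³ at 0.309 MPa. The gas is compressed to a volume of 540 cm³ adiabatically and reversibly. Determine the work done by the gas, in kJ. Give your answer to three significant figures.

W ≈ -5.12 kJ

P₂ = P₁(V₁/V₂)^γ = 0.309×(4770/540)^(7/5) = 6.524 MPa.
For a reversible adiabat, W_by_gas = (P₁V₁ − P₂V₂)/(γ−1).
W_by = (309000×0.00477 − 6.524×10^6×0.00054) / (2/5) = -5123 J.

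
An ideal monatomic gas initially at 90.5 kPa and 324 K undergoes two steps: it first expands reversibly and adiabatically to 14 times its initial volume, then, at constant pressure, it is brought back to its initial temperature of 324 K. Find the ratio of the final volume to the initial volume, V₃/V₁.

V₃/V₁ ≈ 81.3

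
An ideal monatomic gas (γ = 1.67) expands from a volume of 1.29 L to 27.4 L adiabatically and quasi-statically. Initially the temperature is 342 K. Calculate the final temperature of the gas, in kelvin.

Adiabatic: T₁V₁^(γ−1) = T₂V₂^(γ−1) ⇒ T₂ = T₁ (V₁/V₂)^(γ−1).
T₂ = 342 × (1.29/27.4)^(0.67) = 44.14 K.

T₂ ≈ 44.1 K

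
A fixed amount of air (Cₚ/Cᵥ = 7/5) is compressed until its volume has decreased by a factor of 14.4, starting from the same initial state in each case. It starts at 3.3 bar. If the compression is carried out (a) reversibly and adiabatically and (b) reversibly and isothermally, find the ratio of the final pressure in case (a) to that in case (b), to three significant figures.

Isothermal: P_b = P₁(V₁/V₂) = 3.3×14.4.
Adiabatic: P_a = P₁(V₁/V₂)^γ = 3.3×14.4^(7/5).
P_a/P_b = (V₁/V₂)^(γ−1) = 14.4^(2/5) = 2.906.

P_adiabatic / P_isothermal ≈ 2.91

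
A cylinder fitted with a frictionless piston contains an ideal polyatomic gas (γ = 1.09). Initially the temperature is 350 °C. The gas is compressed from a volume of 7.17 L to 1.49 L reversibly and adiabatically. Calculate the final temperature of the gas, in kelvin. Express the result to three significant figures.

T₂ ≈ 718 K

Adiabatic: T₁V₁^(γ−1) = T₂V₂^(γ−1) ⇒ T₂ = T₁ (V₁/V₂)^(γ−1).
T₁ = 350 °C = 623.1 K.
T₂ = 623.1 × (7.17/1.49)^(0.09) = 717.8 K.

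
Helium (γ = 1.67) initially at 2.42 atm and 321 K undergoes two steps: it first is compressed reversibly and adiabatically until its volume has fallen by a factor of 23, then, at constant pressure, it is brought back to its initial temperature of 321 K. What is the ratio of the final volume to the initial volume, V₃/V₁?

V₃/V₁ ≈ 0.00532

Adiabatic step: V₂/V₁ = 0.04348; T₂ = T₁·23^(0.67) = 2623 K.
Isobaric step: V₃/V₂ = T₃/T₂ = 321/2623.
V₃/V₁ = (V₂/V₁)(V₃/V₂) = 0.04348 × (321/2623) = 0.00532.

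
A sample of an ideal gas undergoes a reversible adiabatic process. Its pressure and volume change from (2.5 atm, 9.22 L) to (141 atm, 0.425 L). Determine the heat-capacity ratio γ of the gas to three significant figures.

PV^γ = const ⇒ γ = ln(P₂/P₁) / ln(V₁/V₂).
γ = ln(141/2.5) / ln(9.22/0.425) = 1.311.

γ ≈ 1.31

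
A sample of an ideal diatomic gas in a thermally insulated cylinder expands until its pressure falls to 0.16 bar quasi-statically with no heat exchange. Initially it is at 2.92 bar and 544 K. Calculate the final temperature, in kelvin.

Adiabatic: T₂/T₁ = (P₂/P₁)^((γ−1)/γ).
For a diatomic ideal gas γ = 7/5, so (γ−1)/γ = 2/7.
T₂ = 544 × (0.16/2.92)^(2/7) = 237.3 K.

T₂ ≈ 237 K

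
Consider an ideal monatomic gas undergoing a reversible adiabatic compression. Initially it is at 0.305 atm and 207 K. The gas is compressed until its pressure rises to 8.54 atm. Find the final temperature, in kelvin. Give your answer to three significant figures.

T₂ ≈ 785 K

Along an adiabat T P^((1−γ)/γ) is constant, so T₂ = T₁ (P₂/P₁)^((γ−1)/γ).
For a monatomic ideal gas γ = 5/3, so (γ−1)/γ = 2/5.
T₂ = 207 × (8.54/0.305)^(2/5) = 784.9 K.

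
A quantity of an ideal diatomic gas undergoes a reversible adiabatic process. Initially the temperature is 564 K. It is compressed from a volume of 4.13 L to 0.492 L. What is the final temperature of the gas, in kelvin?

T₂ ≈ 1320 K

For a reversible adiabat TV^(γ−1) is constant, so T₂ = T₁ (V₁/V₂)^(γ−1).
For a diatomic ideal gas γ = 7/5, so γ−1 = 2/5.
T₂ = 564 × (4.13/0.492)^(2/5) = 1321 K.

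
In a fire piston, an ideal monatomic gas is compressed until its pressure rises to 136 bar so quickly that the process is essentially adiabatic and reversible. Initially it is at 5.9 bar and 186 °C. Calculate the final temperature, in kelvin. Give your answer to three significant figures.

Adiabatic: T₂/T₁ = (P₂/P₁)^((γ−1)/γ).
For a monatomic ideal gas γ = 5/3, so (γ−1)/γ = 2/5.
T₁ = 186 °C = 459.1 K.
T₂ = 459.1 × (136/5.9)^(2/5) = 1611 K.

T₂ ≈ 1610 K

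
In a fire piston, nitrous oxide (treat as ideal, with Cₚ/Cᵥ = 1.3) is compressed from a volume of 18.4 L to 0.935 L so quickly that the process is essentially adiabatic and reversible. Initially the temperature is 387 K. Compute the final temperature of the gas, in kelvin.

Adiabatic: T₁V₁^(γ−1) = T₂V₂^(γ−1) ⇒ T₂ = T₁ (V₁/V₂)^(γ−1).
T₂ = 387 × (18.4/0.935)^(0.3) = 946 K.

T₂ ≈ 946 K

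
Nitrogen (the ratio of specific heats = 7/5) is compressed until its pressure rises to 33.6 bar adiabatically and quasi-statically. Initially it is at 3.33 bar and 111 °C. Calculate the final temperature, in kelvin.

Along an adiabat T P^((1−γ)/γ) is constant, so T₂ = T₁ (P₂/P₁)^((γ−1)/γ).
T₁ = 111 °C = 384.1 K.
T₂ = 384.1 × (33.6/3.33)^(2/7) = 743.6 K.

T₂ ≈ 744 K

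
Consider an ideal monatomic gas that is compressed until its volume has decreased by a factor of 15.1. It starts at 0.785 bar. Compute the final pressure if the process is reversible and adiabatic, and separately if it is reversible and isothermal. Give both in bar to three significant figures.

For a monatomic ideal gas γ = 5/3.
Isothermal: P₂ = P₁(V₁/V₂) = 0.785×15.1 = 11.85 bar.
Adiabatic: P₂ = P₁(V₁/V₂)^γ = 0.785×15.1^(5/3) = 72.42 bar.

adiabatic: 72.4 bar; isothermal: 11.9 bar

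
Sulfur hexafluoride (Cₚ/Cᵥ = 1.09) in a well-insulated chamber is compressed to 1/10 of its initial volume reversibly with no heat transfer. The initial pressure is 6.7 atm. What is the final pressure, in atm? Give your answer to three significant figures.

Since PV^γ is constant along a reversible adiabat, P₂ = P₁ (V₁/V₂)^γ.
P₂ = 6.7 × 10^(1.09) = 82.43 atm.

P₂ ≈ 82.4 atm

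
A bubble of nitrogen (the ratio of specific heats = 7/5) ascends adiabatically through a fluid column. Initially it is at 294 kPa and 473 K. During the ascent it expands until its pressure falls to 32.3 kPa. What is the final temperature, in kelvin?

T₂ ≈ 252 K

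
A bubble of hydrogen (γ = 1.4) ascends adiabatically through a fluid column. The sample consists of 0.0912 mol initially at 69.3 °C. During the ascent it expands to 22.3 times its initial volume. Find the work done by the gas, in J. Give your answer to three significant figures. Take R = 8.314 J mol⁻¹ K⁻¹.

For a reversible adiabat TV^(γ−1) is constant, so T₂ = T₁ (V₁/V₂)^(γ−1).
T₁ = 69.3 °C = 342.4 K.
T₂ = 342.4 × (1/22.3)^(0.4) = 98.92 K.
Q = 0, so ΔU = W_on_gas = nCᵥΔT with Cᵥ = R/(γ−1) = 20.79 J/(mol·K).
ΔU = 0.0912 × 20.79 × (98.92 − 342.4) = -461.6 J.
Work done by the gas = −ΔU = 461.6 J.

W ≈ 462 J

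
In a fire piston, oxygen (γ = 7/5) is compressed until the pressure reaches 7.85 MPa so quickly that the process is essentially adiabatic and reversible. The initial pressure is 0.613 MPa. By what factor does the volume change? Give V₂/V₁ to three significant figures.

From PV^γ = const, V₂/V₁ = (P₁/P₂)^(1/γ).
V₂/V₁ = (0.613/7.85)^(5/7) = 0.1618.

V₂/V₁ ≈ 0.162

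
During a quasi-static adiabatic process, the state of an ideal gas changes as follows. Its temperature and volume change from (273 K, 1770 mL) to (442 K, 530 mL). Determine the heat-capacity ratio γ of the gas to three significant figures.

TV^(γ−1) = const ⇒ γ − 1 = ln(T₂/T₁) / ln(V₁/V₂).
γ = 1 + ln(442/273) / ln(1770/530) = 1.4.

γ ≈ 1.40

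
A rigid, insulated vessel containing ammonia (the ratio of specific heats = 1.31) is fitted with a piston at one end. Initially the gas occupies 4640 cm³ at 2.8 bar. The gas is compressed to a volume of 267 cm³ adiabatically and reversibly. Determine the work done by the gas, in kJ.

W ≈ -5.96 kJ

P₂ = P₁(V₁/V₂)^γ = 2.8×(4640/267)^(1.31) = 117.9 bar.
For a reversible adiabat, W_by_gas = (P₁V₁ − P₂V₂)/(γ−1).
W_by = (280000×0.00464 − 1.179×10^7×0.000267) / (0.31) = -5965 J.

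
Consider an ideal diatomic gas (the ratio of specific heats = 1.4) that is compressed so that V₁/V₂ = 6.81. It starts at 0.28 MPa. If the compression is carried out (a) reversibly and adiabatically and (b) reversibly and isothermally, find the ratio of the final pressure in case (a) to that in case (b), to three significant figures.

Isothermal: P_b = P₁(V₁/V₂) = 0.28×6.81.
Adiabatic: P_a = P₁(V₁/V₂)^γ = 0.28×6.81^(1.4).
P_a/P_b = (V₁/V₂)^(γ−1) = 6.81^(0.4) = 2.154.

P_adiabatic / P_isothermal ≈ 2.15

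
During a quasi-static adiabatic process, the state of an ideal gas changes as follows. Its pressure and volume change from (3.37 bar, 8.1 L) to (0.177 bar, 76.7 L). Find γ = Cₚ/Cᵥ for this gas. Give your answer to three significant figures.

γ ≈ 1.31

PV^γ = const ⇒ γ = ln(P₂/P₁) / ln(V₁/V₂).
γ = ln(0.177/3.37) / ln(8.1/76.7) = 1.311.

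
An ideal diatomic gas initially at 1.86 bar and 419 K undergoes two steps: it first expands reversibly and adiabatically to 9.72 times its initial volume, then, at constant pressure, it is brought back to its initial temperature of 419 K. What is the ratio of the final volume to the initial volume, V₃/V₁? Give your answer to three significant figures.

For a diatomic ideal gas γ = 7/5.
Adiabatic step: V₂/V₁ = 9.72; T₂ = T₁·(1/9.72)^(2/5) = 168.7 K.
Isobaric step: V₃/V₂ = T₃/T₂ = 419/168.7.
V₃/V₁ = (V₂/V₁)(V₃/V₂) = 9.72 × (419/168.7) = 24.14.

V₃/V₁ ≈ 24.1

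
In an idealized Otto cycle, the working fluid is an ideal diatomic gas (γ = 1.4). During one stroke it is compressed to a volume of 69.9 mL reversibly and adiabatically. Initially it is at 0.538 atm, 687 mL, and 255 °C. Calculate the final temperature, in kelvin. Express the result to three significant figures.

Adiabatic: T₁V₁^(γ−1) = T₂V₂^(γ−1) ⇒ T₂ = T₁ (V₁/V₂)^(γ−1).
T₁ = 255 °C = 528.1 K.
T₂ = 528.1 × (687/69.9)^(0.4) = 1317 K.

T₂ ≈ 1320 K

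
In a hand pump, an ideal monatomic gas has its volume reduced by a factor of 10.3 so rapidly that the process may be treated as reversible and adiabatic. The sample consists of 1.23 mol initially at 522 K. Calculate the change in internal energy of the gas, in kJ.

Adiabatic: T₁V₁^(γ−1) = T₂V₂^(γ−1) ⇒ T₂ = T₁ (V₁/V₂)^(γ−1).
γ = 5/3 for a monatomic ideal gas, so γ−1 = 2/3.
T₂ = 522 × 10.3^(2/3) = 2471 K.
Q = 0, so ΔU = W_on_gas = nCᵥΔT with Cᵥ = R/(γ−1) = 12.47 J/(mol·K).
ΔU = 1.23 × 12.47 × (2471 − 522) = 29900 J.

ΔU ≈ 29.9 kJ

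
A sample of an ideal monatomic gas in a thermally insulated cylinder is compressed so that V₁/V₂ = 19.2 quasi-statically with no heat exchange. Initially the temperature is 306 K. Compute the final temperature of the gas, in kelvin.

For a reversible adiabat TV^(γ−1) is constant, so T₂ = T₁ (V₁/V₂)^(γ−1).
For a monatomic ideal gas γ = 5/3, so γ−1 = 2/3.
T₂ = 306 × 19.2^(2/3) = 2194 K.

T₂ ≈ 2190 K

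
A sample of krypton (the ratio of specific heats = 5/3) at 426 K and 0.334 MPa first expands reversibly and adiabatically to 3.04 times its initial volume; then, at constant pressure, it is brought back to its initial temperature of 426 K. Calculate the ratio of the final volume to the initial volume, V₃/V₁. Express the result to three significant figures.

V₃/V₁ ≈ 6.38

Adiabatic step: V₂/V₁ = 3.04; T₂ = T₁·(1/3.04)^(2/3) = 203 K.
Isobaric step: V₃/V₂ = T₃/T₂ = 426/203.
V₃/V₁ = (V₂/V₁)(V₃/V₂) = 3.04 × (426/203) = 6.38.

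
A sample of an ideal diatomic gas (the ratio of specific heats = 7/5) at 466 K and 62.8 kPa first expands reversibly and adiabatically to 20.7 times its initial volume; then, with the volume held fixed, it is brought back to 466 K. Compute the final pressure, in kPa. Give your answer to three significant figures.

P₃ ≈ 3.03 kPa

Adiabatic step (PV^γ = const): P₂ = 62.8×(1/20.7)^(7/5) = 0.9028 kPa; T₂ = 466×(1/20.7)^(2/5) = 138.7 K.
Isochoric: P₃ = P₂(T₃/T₂) = 0.9028 × (466/138.7) = 3.034 kPa.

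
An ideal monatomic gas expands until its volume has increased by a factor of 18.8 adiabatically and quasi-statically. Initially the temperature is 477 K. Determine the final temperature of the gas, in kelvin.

T₂ ≈ 67.5 K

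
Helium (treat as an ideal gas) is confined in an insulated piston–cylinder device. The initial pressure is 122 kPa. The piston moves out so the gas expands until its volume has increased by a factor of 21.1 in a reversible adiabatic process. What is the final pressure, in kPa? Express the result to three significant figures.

P₂ ≈ 0.757 kPa

Adiabatic: P₁V₁^γ = P₂V₂^γ ⇒ P₂ = P₁ (V₁/V₂)^γ.
For a monatomic ideal gas γ = 5/3.
P₂ = 122 × (1/21.1)^(5/3) = 0.7572 kPa.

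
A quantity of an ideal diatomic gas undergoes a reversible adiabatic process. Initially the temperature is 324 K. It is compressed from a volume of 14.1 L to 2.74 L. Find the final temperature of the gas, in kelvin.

T₂ ≈ 624 K

Adiabatic: T₁V₁^(γ−1) = T₂V₂^(γ−1) ⇒ T₂ = T₁ (V₁/V₂)^(γ−1).
For a diatomic ideal gas γ = 7/5, so γ−1 = 2/5.
T₂ = 324 × (14.1/2.74)^(2/5) = 623.9 K.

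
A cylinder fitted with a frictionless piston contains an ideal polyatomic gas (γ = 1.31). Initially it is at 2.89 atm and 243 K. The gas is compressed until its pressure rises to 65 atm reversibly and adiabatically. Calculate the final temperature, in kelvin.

Along an adiabat T P^((1−γ)/γ) is constant, so T₂ = T₁ (P₂/P₁)^((γ−1)/γ).
T₂ = 243 × (65/2.89)^(0.237) = 507.6 K.

T₂ ≈ 508 K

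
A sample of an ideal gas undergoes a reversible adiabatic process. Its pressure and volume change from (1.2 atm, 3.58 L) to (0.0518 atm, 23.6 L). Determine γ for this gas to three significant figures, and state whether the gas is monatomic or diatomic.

γ ≈ 1.67; monatomic

PV^γ = const ⇒ γ = ln(P₂/P₁) / ln(V₁/V₂).
γ = ln(0.0518/1.2) / ln(3.58/23.6) = 1.666.
γ ≈ 1.67 is close to 5/3, so the gas is monatomic.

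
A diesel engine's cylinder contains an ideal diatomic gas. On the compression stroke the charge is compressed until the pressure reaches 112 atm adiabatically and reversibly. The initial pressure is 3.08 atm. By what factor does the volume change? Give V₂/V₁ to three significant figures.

From PV^γ = const, V₂/V₁ = (P₁/P₂)^(1/γ).
For a diatomic ideal gas γ = 7/5.
V₂/V₁ = (3.08/112)^(5/7) = 0.07678.

V₂/V₁ ≈ 0.0768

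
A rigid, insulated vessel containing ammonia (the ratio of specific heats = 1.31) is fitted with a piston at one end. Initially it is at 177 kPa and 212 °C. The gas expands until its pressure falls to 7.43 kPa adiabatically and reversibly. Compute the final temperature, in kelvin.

T₂ ≈ 229 K

Along an adiabat T P^((1−γ)/γ) is constant, so T₂ = T₁ (P₂/P₁)^((γ−1)/γ).
T₁ = 212 °C = 485.1 K.
T₂ = 485.1 × (7.43/177)^(0.237) = 229.1 K.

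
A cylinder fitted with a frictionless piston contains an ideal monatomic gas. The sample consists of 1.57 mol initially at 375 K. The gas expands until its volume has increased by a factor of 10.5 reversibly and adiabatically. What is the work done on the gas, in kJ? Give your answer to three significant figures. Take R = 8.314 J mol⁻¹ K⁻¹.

W ≈ -5.81 kJ

For a reversible adiabat TV^(γ−1) is constant, so T₂ = T₁ (V₁/V₂)^(γ−1).
γ = 5/3 for a monatomic ideal gas, so γ−1 = 2/3.
T₂ = 375 × (1/10.5)^(2/3) = 78.21 K.
Q = 0, so ΔU = W_on_gas = nCᵥΔT with Cᵥ = R/(γ−1) = 12.47 J/(mol·K).
ΔU = 1.57 × 12.47 × (78.21 − 375) = -5811 J.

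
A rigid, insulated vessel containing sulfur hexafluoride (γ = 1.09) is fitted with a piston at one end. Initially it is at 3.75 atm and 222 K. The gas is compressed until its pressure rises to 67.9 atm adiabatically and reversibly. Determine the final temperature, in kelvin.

T₂ ≈ 282 K

Along an adiabat T P^((1−γ)/γ) is constant, so T₂ = T₁ (P₂/P₁)^((γ−1)/γ).
T₂ = 222 × (67.9/3.75)^(0.0826) = 282 K.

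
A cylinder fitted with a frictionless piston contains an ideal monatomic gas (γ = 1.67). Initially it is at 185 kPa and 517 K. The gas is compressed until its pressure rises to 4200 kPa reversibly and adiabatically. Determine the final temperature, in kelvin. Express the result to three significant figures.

T₂ ≈ 1810 K

Along an adiabat T P^((1−γ)/γ) is constant, so T₂ = T₁ (P₂/P₁)^((γ−1)/γ).
T₂ = 517 × (4200/185)^(0.401) = 1809 K.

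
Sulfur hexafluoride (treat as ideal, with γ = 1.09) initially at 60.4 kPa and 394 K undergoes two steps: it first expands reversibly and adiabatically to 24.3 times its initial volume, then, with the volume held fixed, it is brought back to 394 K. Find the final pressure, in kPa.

P₃ ≈ 2.49 kPa

Adiabatic step (PV^γ = const): P₂ = 60.4×(1/24.3)^(1.09) = 1.865 kPa; T₂ = 394×(1/24.3)^(0.09) = 295.7 K.
Isochoric: P₃ = P₂(T₃/T₂) = 1.865 × (394/295.7) = 2.486 kPa.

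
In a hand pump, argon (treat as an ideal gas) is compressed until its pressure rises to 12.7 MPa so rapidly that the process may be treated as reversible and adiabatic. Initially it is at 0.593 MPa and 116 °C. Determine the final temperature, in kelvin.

T₂ ≈ 1330 K

Adiabatic: T₂/T₁ = (P₂/P₁)^((γ−1)/γ).
For a monatomic ideal gas γ = 5/3, so (γ−1)/γ = 2/5.
T₁ = 116 °C = 389.1 K.
T₂ = 389.1 × (12.7/0.593)^(2/5) = 1326 K.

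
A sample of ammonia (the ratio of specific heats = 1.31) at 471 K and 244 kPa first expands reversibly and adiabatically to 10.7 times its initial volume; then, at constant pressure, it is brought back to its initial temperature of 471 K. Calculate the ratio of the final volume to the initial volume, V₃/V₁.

V₃/V₁ ≈ 22.3

Adiabatic step: V₂/V₁ = 10.7; T₂ = T₁·(1/10.7)^(0.31) = 225.9 K.
Isobaric step: V₃/V₂ = T₃/T₂ = 471/225.9.
V₃/V₁ = (V₂/V₁)(V₃/V₂) = 10.7 × (471/225.9) = 22.31.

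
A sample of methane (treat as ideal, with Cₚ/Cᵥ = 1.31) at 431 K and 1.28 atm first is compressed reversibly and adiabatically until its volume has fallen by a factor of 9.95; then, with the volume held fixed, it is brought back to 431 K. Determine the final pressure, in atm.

P₃ ≈ 12.7 atm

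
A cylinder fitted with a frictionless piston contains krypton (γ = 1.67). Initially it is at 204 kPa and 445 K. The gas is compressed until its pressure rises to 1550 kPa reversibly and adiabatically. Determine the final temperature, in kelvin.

T₂ ≈ 1000 K

Along an adiabat T P^((1−γ)/γ) is constant, so T₂ = T₁ (P₂/P₁)^((γ−1)/γ).
T₂ = 445 × (1550/204)^(0.401) = 1004 K.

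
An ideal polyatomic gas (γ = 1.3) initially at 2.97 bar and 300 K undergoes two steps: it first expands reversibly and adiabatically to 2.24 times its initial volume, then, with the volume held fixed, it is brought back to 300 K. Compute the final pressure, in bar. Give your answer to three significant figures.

Adiabatic step (PV^γ = const): P₂ = 2.97×(1/2.24)^(1.3) = 1.041 bar; T₂ = 300×(1/2.24)^(0.3) = 235.5 K.
Isochoric: P₃ = P₂(T₃/T₂) = 1.041 × (300/235.5) = 1.326 bar.

P₃ ≈ 1.33 bar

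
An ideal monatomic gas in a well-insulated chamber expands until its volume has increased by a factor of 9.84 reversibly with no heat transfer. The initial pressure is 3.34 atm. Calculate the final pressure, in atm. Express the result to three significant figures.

P₂ ≈ 0.0739 atm

Adiabatic: P₁V₁^γ = P₂V₂^γ ⇒ P₂ = P₁ (V₁/V₂)^γ.
For a monatomic ideal gas γ = 5/3.
P₂ = 3.34 × (1/9.84)^(5/3) = 0.07392 atm.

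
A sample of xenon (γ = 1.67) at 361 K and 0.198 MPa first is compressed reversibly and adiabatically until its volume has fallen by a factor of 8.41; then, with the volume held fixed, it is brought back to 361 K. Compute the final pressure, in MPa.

Adiabatic step (PV^γ = const): P₂ = 0.198×8.41^(1.67) = 6.935 MPa; T₂ = 361×8.41^(0.67) = 1504 K.
Isochoric: P₃ = P₂(T₃/T₂) = 6.935 × (361/1504) = 1.665 MPa.

P₃ ≈ 1.67 MPa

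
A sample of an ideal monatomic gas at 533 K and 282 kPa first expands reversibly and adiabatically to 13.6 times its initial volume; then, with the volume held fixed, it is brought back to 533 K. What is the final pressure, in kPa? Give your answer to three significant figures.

For a monatomic ideal gas γ = 5/3.
Adiabatic step (PV^γ = const): P₂ = 282×(1/13.6)^(5/3) = 3.639 kPa; T₂ = 533×(1/13.6)^(2/3) = 93.55 K.
Isochoric: P₃ = P₂(T₃/T₂) = 3.639 × (533/93.55) = 20.74 kPa.

P₃ ≈ 20.7 kPa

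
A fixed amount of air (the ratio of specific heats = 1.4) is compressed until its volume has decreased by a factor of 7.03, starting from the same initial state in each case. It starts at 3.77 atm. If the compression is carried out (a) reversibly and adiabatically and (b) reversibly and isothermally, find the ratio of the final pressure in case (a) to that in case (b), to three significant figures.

P_adiabatic / P_isothermal ≈ 2.18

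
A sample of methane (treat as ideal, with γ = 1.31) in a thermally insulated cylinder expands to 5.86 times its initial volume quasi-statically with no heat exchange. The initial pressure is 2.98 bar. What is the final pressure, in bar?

Since PV^γ is constant along a reversible adiabat, P₂ = P₁ (V₁/V₂)^γ.
P₂ = 2.98 × (1/5.86)^(1.31) = 0.2939 bar.

P₂ ≈ 0.294 bar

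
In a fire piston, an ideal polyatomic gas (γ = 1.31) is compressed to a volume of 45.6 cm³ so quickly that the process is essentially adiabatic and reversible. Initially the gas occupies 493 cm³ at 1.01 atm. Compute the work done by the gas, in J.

P₂ = P₁(V₁/V₂)^γ = 1.01×(493/45.6)^(1.31) = 22.84 atm.
For a reversible adiabat, W_by_gas = (P₁V₁ − P₂V₂)/(γ−1).
W_by = (102300×0.000493 − 2.314×10^6×4.56×10^-5) / (0.31) = -177.7 J.

W ≈ -178 J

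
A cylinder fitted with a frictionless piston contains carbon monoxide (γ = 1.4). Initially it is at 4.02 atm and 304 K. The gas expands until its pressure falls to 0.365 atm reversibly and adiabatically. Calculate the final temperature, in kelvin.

T₂ ≈ 153 K

Adiabatic: T₂/T₁ = (P₂/P₁)^((γ−1)/γ).
T₂ = 304 × (0.365/4.02)^(0.286) = 153.2 K.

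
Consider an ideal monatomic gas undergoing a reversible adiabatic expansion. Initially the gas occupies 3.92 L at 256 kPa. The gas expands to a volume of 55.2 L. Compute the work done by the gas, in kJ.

W ≈ 1.25 kJ

γ = 5/3 for a monatomic ideal gas.
P₂ = P₁(V₁/V₂)^γ = 256×(3.92/55.2)^(5/3) = 3.118 kPa.
For a reversible adiabat, W_by_gas = (P₁V₁ − P₂V₂)/(γ−1).
W_by = (256000×0.00392 − 3118×0.0552) / (2/3) = 1247 J.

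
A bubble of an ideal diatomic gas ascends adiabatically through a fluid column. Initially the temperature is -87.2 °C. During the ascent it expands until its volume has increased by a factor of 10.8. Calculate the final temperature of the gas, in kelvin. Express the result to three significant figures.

T₂ ≈ 71.8 K

Adiabatic: T₁V₁^(γ−1) = T₂V₂^(γ−1) ⇒ T₂ = T₁ (V₁/V₂)^(γ−1).
For a diatomic ideal gas γ = 7/5, so γ−1 = 2/5.
T₁ = -87.2 °C = 185.9 K.
T₂ = 185.9 × (1/10.8)^(2/5) = 71.78 K.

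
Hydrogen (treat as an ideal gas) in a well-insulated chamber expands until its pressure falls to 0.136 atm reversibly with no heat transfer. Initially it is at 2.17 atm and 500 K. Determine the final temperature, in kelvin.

Along an adiabat T P^((1−γ)/γ) is constant, so T₂ = T₁ (P₂/P₁)^((γ−1)/γ).
For a diatomic ideal gas γ = 7/5, so (γ−1)/γ = 2/7.
T₂ = 500 × (0.136/2.17)^(2/7) = 226.6 K.

T₂ ≈ 227 K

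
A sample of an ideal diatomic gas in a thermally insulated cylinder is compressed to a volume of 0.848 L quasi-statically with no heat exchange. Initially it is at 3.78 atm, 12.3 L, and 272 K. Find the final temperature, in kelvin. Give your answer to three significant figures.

Adiabatic: T₁V₁^(γ−1) = T₂V₂^(γ−1) ⇒ T₂ = T₁ (V₁/V₂)^(γ−1).
γ = 7/5 for a diatomic ideal gas.
T₂ = 272 × (12.3/0.848)^(2/5) = 792.8 K.

T₂ ≈ 793 K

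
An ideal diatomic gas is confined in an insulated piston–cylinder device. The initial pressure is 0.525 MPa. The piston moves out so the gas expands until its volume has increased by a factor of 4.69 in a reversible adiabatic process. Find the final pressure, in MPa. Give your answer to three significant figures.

P₂ ≈ 0.0603 MPa

Since PV^γ is constant along a reversible adiabat, P₂ = P₁ (V₁/V₂)^γ.
For a diatomic ideal gas γ = 7/5.
P₂ = 0.525 × (1/4.69)^(7/5) = 0.06033 MPa.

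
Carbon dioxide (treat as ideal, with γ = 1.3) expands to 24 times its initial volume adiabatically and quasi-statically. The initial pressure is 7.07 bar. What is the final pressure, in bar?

Since PV^γ is constant along a reversible adiabat, P₂ = P₁ (V₁/V₂)^γ.
P₂ = 7.07 × (1/24)^(1.3) = 0.1135 bar.

P₂ ≈ 0.114 bar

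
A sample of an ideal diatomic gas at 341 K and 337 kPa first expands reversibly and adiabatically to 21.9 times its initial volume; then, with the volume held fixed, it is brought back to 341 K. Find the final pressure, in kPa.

For a diatomic ideal gas γ = 7/5.
Adiabatic step (PV^γ = const): P₂ = 337×(1/21.9)^(7/5) = 4.477 kPa; T₂ = 341×(1/21.9)^(2/5) = 99.21 K.
Isochoric: P₃ = P₂(T₃/T₂) = 4.477 × (341/99.21) = 15.39 kPa.

P₃ ≈ 15.4 kPa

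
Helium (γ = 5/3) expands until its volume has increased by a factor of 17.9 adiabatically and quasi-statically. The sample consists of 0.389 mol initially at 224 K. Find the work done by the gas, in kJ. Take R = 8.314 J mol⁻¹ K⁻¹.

W ≈ 0.928 kJ

For a reversible adiabat TV^(γ−1) is constant, so T₂ = T₁ (V₁/V₂)^(γ−1).
T₂ = 224 × (1/17.9)^(2/3) = 32.74 K.
Q = 0, so ΔU = W_on_gas = nCᵥΔT with Cᵥ = R/(γ−1) = 12.47 J/(mol·K).
ΔU = 0.389 × 12.47 × (32.74 − 224) = -927.9 J.
Work done by the gas = −ΔU = 927.9 J.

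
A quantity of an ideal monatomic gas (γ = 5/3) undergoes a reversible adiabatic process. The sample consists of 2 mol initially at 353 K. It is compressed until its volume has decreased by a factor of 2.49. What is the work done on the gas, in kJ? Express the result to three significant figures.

Adiabatic: T₁V₁^(γ−1) = T₂V₂^(γ−1) ⇒ T₂ = T₁ (V₁/V₂)^(γ−1).
T₂ = 353 × 2.49^(2/3) = 648.5 K.
Q = 0, so ΔU = W_on_gas = nCᵥΔT with Cᵥ = R/(γ−1) = 12.47 J/(mol·K).
ΔU = 2 × 12.47 × (648.5 − 353) = 7370 J.

W ≈ 7.37 kJ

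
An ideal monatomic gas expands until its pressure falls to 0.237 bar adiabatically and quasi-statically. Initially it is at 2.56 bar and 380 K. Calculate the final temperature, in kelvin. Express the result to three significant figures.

T₂ ≈ 147 K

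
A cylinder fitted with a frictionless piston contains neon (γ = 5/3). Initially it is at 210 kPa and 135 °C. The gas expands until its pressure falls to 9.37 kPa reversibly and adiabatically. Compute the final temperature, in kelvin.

T₂ ≈ 118 K

Along an adiabat T P^((1−γ)/γ) is constant, so T₂ = T₁ (P₂/P₁)^((γ−1)/γ).
T₁ = 135 °C = 408.1 K.
T₂ = 408.1 × (9.37/210)^(2/5) = 117.7 K.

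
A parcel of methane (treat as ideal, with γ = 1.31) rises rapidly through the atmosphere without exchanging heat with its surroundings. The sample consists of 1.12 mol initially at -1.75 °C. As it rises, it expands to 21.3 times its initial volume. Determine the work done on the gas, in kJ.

W ≈ -4.99 kJ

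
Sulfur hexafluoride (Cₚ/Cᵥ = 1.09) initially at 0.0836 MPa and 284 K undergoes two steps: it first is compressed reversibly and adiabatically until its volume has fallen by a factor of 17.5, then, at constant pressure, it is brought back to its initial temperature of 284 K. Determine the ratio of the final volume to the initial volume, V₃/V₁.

V₃/V₁ ≈ 0.0442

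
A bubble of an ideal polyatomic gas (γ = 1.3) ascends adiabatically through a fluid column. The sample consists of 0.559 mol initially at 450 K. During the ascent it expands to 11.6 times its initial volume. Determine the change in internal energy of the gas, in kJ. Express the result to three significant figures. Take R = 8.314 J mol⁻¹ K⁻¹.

For a reversible adiabat TV^(γ−1) is constant, so T₂ = T₁ (V₁/V₂)^(γ−1).
T₂ = 450 × (1/11.6)^(0.3) = 215.7 K.
Q = 0, so ΔU = W_on_gas = nCᵥΔT with Cᵥ = R/(γ−1) = 27.71 J/(mol·K).
ΔU = 0.559 × 27.71 × (215.7 − 450) = -3630 J.

ΔU ≈ -3.63 kJ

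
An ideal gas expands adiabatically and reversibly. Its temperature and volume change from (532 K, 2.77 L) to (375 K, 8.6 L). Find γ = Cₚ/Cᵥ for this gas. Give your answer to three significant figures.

TV^(γ−1) = const ⇒ γ − 1 = ln(T₂/T₁) / ln(V₁/V₂).
γ = 1 + ln(375/532) / ln(2.77/8.6) = 1.309.

γ ≈ 1.31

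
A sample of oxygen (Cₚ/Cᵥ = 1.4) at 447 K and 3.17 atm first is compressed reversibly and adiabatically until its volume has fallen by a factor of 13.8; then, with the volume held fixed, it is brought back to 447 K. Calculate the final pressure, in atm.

Adiabatic step (PV^γ = const): P₂ = 3.17×13.8^(1.4) = 125 atm; T₂ = 447×13.8^(0.4) = 1277 K.
Isochoric: P₃ = P₂(T₃/T₂) = 125 × (447/1277) = 43.75 atm.

P₃ ≈ 43.7 atm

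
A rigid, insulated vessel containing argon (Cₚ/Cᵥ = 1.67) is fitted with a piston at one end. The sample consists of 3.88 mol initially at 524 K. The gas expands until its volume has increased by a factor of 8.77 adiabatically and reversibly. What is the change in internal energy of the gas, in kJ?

ΔU ≈ -19.3 kJ

Adiabatic: T₁V₁^(γ−1) = T₂V₂^(γ−1) ⇒ T₂ = T₁ (V₁/V₂)^(γ−1).
T₂ = 524 × (1/8.77)^(0.67) = 122.3 K.
Q = 0, so ΔU = W_on_gas = nCᵥΔT with Cᵥ = R/(γ−1) = 12.41 J/(mol·K).
ΔU = 3.88 × 12.41 × (122.3 − 524) = -19340 J.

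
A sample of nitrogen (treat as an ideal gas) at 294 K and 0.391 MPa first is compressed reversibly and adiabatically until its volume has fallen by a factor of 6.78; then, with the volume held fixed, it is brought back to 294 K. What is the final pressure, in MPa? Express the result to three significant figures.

For a diatomic ideal gas γ = 7/5.
Adiabatic step (PV^γ = const): P₂ = 0.391×6.78^(7/5) = 5.7 MPa; T₂ = 294×6.78^(2/5) = 632.2 K.
Isochoric: P₃ = P₂(T₃/T₂) = 5.7 × (294/632.2) = 2.651 MPa.

P₃ ≈ 2.65 MPa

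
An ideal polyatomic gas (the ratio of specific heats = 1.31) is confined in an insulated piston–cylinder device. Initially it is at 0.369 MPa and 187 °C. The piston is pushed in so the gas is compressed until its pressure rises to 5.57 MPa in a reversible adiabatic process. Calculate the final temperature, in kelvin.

Along an adiabat T P^((1−γ)/γ) is constant, so T₂ = T₁ (P₂/P₁)^((γ−1)/γ).
T₁ = 187 °C = 460.1 K.
T₂ = 460.1 × (5.57/0.369)^(0.237) = 874.7 K.

T₂ ≈ 875 K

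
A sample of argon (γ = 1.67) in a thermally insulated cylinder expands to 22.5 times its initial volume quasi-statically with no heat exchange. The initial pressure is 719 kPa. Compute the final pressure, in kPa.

P₂ ≈ 3.97 kPa

Adiabatic: P₁V₁^γ = P₂V₂^γ ⇒ P₂ = P₁ (V₁/V₂)^γ.
P₂ = 719 × (1/22.5)^(1.67) = 3.968 kPa.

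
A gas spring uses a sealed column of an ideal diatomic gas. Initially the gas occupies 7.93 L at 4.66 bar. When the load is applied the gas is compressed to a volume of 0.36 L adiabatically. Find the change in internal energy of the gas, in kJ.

γ = 7/5 for a diatomic ideal gas.
P₂ = P₁(V₁/V₂)^γ = 4.66×(7.93/0.36)^(7/5) = 353.6 bar.
For a reversible adiabat, W_by_gas = (P₁V₁ − P₂V₂)/(γ−1).
W_by = (466000×0.00793 − 3.536×10^7×0.00036) / (2/5) = -22590 J.
Q = 0 ⇒ ΔU = −W_by = 22590 J.

ΔU ≈ 22.6 kJ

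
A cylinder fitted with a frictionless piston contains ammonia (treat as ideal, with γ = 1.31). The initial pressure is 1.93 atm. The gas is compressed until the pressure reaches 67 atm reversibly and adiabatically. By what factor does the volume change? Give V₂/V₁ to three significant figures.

From PV^γ = const, V₂/V₁ = (P₁/P₂)^(1/γ).
V₂/V₁ = (1.93/67)^(0.763) = 0.06669.

V₂/V₁ ≈ 0.0667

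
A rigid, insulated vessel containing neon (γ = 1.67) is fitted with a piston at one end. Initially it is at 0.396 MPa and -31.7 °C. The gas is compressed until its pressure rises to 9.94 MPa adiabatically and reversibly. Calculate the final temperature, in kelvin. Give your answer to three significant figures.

Adiabatic: T₂/T₁ = (P₂/P₁)^((γ−1)/γ).
T₁ = -31.7 °C = 241.4 K.
T₂ = 241.4 × (9.94/0.396)^(0.401) = 879.8 K.

T₂ ≈ 880 K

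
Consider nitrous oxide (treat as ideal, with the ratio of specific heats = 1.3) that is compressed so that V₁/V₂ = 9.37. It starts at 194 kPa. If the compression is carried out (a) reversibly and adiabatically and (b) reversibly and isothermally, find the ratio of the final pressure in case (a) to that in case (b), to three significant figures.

P_adiabatic / P_isothermal ≈ 1.96

Isothermal: P_b = P₁(V₁/V₂) = 194×9.37.
Adiabatic: P_a = P₁(V₁/V₂)^γ = 194×9.37^(1.3).
P_a/P_b = (V₁/V₂)^(γ−1) = 9.37^(0.3) = 1.957.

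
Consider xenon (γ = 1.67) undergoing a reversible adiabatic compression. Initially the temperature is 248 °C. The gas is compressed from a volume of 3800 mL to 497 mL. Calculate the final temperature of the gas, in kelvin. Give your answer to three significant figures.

For a reversible adiabat TV^(γ−1) is constant, so T₂ = T₁ (V₁/V₂)^(γ−1).
T₁ = 248 °C = 521.1 K.
T₂ = 521.1 × (3800/497)^(0.67) = 2036 K.

T₂ ≈ 2040 K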